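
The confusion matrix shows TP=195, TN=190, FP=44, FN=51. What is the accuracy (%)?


Accuracy = (TP+TN)/(TP+TN+FP+FN)
= (195+190)/(480)
= 385/480 = 80.21%

80.21%


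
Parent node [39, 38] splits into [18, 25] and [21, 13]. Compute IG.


Parent = [39, 38], H_parent = 0.9999
H_left = 0.9808 (n=43), H_right = 0.9597 (n=34)
H_children = (43/77)·0.9808 + (34/77)·0.9597 = 0.9715
IG = 0.9999 - 0.9715 = 0.0284

0.0284


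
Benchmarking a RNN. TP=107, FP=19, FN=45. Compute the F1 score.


Precision = 107/126 = 0.8492
Recall = 107/152 = 0.7039
F1 = 2·P·R/(P+R) = 2·TP/(2·TP+FP+FN) = 214/(214+19+45) = 214/278 = 0.7698

0.7698


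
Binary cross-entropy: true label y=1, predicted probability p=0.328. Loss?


BCE = -[y·ln(p) + (1-y)·ln(1-p)]
= -1·ln(0.328) - 0
= -ln(0.328) = 1.1147

1.1147


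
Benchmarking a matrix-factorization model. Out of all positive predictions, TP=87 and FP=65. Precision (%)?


Precision = TP/(TP+FP)
= 87/(87+65)
= 87/152 = 57.24%

57.24%


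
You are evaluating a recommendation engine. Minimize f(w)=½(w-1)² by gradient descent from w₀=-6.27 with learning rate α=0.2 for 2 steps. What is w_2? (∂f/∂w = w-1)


step 1: grad = -6.27-1 = -7.27; w = -6.27 - 0.2·(-7.27) = -4.816
step 2: grad = -4.816-1 = -5.816; w = -4.816 - 0.2·(-5.816) = -3.6528

-3.6528


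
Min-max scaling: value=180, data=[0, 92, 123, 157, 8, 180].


min=0, max=180
(180-0)/(180-0) = 180/180 = 1.0

1.0


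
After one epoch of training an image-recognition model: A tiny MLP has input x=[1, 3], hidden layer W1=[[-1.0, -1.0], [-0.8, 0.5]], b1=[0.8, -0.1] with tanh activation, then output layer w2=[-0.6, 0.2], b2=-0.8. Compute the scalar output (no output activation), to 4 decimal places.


z1[0] = (-1.0)·(1) + (-1.0)·(3) + 0.8 = -3.2
z1[1] = (-0.8)·(1) + (0.5)·(3) - 0.1 = 0.6
h = tanh(z1) = [-0.9967, 0.537]
output = (-0.6)·(-0.9967) + (0.2)·(0.537) - 0.8 = -0.0946

-0.0946


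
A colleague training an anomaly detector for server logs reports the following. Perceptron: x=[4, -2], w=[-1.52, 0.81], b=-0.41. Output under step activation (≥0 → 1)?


z = (4)·(-1.52) + (-2)·(0.81) - 0.41
  = -8.11
step(z) = 0 (z<0)

0


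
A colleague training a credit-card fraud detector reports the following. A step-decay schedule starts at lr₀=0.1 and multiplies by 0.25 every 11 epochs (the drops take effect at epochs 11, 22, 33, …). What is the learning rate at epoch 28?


n_drops = ⌊28/11⌋ = 2
lr = 0.1·0.25^2 = 0.1·0.0625 = 0.00625

0.00625


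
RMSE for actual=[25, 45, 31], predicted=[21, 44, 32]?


MSE = 18/3 = 6
RMSE = √(18/3) = 2.4495

2.4495


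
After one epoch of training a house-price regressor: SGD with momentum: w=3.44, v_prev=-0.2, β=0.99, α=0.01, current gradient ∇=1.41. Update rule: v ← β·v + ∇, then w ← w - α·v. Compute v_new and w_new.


v_new = 0.99·-0.2 + 1.41 = -0.198 + 1.41 = 1.212
w_new = 3.44 - 0.01·1.212 = 3.44 - 0.01212 = 3.42788

v_new=1.212, w_new=3.42788


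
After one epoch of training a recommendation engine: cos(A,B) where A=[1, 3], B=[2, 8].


A·B = 1·2 + 3·8 = 26
‖A‖ = √10 = 3.1623, ‖B‖ = √68 = 8.2462
cos = 26/(√10·√68) = 26/√680 = 0.9971

0.9971


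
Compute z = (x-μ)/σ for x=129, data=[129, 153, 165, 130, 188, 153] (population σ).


μ = 153, σ = 20.306
z = (129 - 153)/20.306 = -1.1819

-1.1819


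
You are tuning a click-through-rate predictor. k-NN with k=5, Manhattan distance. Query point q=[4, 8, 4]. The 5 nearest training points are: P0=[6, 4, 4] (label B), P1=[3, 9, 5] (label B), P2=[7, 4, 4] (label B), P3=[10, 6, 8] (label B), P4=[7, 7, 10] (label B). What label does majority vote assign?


d(q,P0) = 6  (label B)
d(q,P1) = 3  (label B)
d(q,P2) = 7  (label B)
d(q,P3) = 12  (label B)
d(q,P4) = 10  (label B)
Votes: A=0, B=5
Majority → B

B


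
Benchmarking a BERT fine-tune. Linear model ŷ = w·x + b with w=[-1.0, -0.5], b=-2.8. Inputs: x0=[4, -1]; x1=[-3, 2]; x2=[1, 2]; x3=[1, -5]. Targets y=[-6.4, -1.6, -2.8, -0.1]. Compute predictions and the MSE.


ŷ0 = (-1.0)·(4) + (-0.5)·(-1) - 2.8 = -6.3
ŷ1 = (-1.0)·(-3) + (-0.5)·(2) - 2.8 = -0.8
ŷ2 = (-1.0)·(1) + (-0.5)·(2) - 2.8 = -4.8
ŷ3 = (-1.0)·(1) + (-0.5)·(-5) - 2.8 = -1.3
errors² = [0.01, 0.64, 4.0, 1.44]
MSE = 6.0900/4 = 1.5225

1.5225


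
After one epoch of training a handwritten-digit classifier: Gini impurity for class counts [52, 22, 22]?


Probabilities: [52/96, 22/96, 22/96] ≈ [0.5417, 0.2292, 0.2292]
Σpᵢ² = (2704 + 484 + 484)/96² = 3672/9216
Gini = 1 - Σpᵢ² = 1 - 3672/9216 = 0.6016

0.6016


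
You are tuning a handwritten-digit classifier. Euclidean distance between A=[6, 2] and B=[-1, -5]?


d = √((6+ 1)² + (2+ 5)²)
  = √(49 + 49)
  = √98 = 9.8995

9.8995


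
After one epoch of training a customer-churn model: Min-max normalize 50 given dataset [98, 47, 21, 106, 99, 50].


min=21, max=106
(50-21)/(106-21) = 29/85 = 0.3412

0.3412


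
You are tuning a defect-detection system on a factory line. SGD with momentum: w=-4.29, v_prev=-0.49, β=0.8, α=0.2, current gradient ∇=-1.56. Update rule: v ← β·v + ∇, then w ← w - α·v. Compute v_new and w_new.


v_new = 0.8·-0.49 - 1.56 = -0.392 - 1.56 = -1.952
w_new = -4.29 - 0.2·-1.952 = -4.29 + 0.3904 = -3.8996

v_new=-1.952, w_new=-3.8996


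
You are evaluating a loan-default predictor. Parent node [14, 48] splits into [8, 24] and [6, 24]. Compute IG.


Parent = [14, 48], H_parent = 0.7706
H_left = 0.8113 (n=32), H_right = 0.7219 (n=30)
H_children = (32/62)·0.8113 + (30/62)·0.7219 = 0.768
IG = 0.7706 - 0.768 = 0.0026

0.0026


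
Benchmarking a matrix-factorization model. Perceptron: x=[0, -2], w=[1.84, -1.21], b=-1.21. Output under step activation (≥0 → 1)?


z = (0)·(1.84) + (-2)·(-1.21) - 1.21
  = 1.21
step(z) = 1 (z≥0)

1


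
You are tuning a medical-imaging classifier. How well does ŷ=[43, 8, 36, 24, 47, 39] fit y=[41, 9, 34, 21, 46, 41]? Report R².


ȳ = 32
SS_res = Σ(y-ŷ)² = 23
SS_tot = Σ(y-ȳ)² = 1012
R² = 1 - SS_res/SS_tot = 1 - 0.0227 = 0.9773

0.9773


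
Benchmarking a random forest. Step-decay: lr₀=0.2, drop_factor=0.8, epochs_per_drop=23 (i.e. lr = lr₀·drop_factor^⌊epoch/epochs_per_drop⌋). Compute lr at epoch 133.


n_drops = ⌊133/23⌋ = 5
lr = 0.2·0.8^5 = 0.2·0.32768 = 0.065536

0.065536


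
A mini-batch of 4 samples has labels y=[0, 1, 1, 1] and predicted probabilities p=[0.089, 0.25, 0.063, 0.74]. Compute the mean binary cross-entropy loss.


L[0] = -ln(1-0.089) = -ln(0.911) = 0.0932
L[1] = -ln(0.25) = 1.3863
L[2] = -ln(0.063) = 2.7646
L[3] = -ln(0.74) = 0.3011
mean = (0.0932 + 1.3863 + 2.7646 + 0.3011)/4 = 1.1363

1.1363


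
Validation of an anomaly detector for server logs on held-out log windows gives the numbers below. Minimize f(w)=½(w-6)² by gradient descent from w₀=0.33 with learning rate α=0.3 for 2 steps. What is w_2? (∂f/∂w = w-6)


step 1: grad = 0.33-6 = -5.67; w = 0.33 - 0.3·(-5.67) = 2.031
step 2: grad = 2.031-6 = -3.969; w = 2.031 - 0.3·(-3.969) = 3.2217

3.2217


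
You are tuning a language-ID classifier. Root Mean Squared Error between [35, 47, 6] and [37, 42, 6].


MSE = 29/3 = 9.6667
RMSE = √(29/3) = 3.1091

3.1091


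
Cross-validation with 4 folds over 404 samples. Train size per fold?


Fold size = 404/4 = 101
Training per fold = 404 - 101 = 303

303


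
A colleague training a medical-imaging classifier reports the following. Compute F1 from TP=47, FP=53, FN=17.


Precision = 47/100 = 0.47
Recall = 47/64 = 0.7344
F1 = 2·P·R/(P+R) = 2·TP/(2·TP+FP+FN) = 94/(94+53+17) = 94/164 = 0.5732

0.5732


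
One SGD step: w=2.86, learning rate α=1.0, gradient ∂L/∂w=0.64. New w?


w_new = w - α·∇
= 2.86 - 1.0·0.64
= 2.86 - 0.64
= 2.22

2.22


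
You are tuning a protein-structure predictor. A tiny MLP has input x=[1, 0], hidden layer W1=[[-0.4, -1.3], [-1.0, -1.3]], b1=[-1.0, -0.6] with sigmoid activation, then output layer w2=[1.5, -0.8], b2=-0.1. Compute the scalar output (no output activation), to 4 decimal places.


z1[0] = (-0.4)·(1) + (-1.3)·(0) - 1.0 = -1.4
z1[1] = (-1.0)·(1) + (-1.3)·(0) - 0.6 = -1.6
h = sigmoid(z1) = [0.1978, 0.168]
output = (1.5)·(0.1978) + (-0.8)·(0.168) - 0.1 = 0.0623

0.0623


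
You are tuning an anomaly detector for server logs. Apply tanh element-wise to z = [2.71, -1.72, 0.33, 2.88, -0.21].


tanh(2.71) = 0.9912
tanh(-1.72) = -0.9379
tanh(0.33) = 0.3185
tanh(2.88) = 0.9937
tanh(-0.21) = -0.207
result = [0.9912, -0.9379, 0.3185, 0.9937, -0.207]

[0.9912, -0.9379, 0.3185, 0.9937, -0.207]


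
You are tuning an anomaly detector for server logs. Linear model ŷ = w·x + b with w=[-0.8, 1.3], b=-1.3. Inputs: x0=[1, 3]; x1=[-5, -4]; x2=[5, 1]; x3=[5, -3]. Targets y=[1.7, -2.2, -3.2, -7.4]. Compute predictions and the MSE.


ŷ0 = (-0.8)·(1) + (1.3)·(3) - 1.3 = 1.8
ŷ1 = (-0.8)·(-5) + (1.3)·(-4) - 1.3 = -2.5
ŷ2 = (-0.8)·(5) + (1.3)·(1) - 1.3 = -4.0
ŷ3 = (-0.8)·(5) + (1.3)·(-3) - 1.3 = -9.2
errors² = [0.01, 0.09, 0.64, 3.24]
MSE = 3.9800/4 = 0.995

0.995


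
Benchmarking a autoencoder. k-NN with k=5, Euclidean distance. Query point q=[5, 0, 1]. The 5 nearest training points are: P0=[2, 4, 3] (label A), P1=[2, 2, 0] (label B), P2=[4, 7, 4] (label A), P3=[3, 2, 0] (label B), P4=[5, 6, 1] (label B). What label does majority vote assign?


d(q,P0) = 5.3852  (label A)
d(q,P1) = 3.7417  (label B)
d(q,P2) = 7.6811  (label A)
d(q,P3) = 3.0  (label B)
d(q,P4) = 6.0  (label B)
Votes: A=2, B=3
Majority → B

B


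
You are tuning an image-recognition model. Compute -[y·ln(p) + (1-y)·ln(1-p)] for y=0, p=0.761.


BCE = -[y·ln(p) + (1-y)·ln(1-p)]
= -0 - 1·ln(1-0.761)
= -ln(0.239) = 1.4313

1.4313


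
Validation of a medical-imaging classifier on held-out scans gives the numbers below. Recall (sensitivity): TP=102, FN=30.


Recall = TP/(TP+FN)
= 102/(102+30)
= 102/132 = 77.27%

77.27%


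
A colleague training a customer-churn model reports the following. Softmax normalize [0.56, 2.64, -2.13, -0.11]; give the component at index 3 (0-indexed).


Exponentials: e^0.56=1.7507, e^2.64=14.0132, e^-2.13=0.1188, e^-0.11=0.8958
Sum = 16.7785
Softmax = [0.1043, 0.8352, 0.0071, 0.0534]
p[3] = 0.8958/16.7785 = 0.0534

0.0534


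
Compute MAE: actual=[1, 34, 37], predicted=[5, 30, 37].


Absolute errors: |1-5|=4, |34-30|=4, |37-37|=0
Sum = 8
MAE = 8/3 = 8/3

8/3


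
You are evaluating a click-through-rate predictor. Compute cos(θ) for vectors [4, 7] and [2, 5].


A·B = 4·2 + 7·5 = 43
‖A‖ = √65 = 8.0623, ‖B‖ = √29 = 5.3852
cos = 43/(√65·√29) = 43/√1885 = 0.9904

0.9904


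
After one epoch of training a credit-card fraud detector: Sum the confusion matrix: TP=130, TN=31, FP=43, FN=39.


Total = TP + TN + FP + FN
= 130 + 31 + 43 + 39
= 243
(Predicted positive: 173, predicted negative: 70)

243


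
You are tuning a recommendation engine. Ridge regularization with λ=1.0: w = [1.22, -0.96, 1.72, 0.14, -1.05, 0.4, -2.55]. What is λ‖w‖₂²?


‖w‖₂² = (1.22)² + (-0.96)² + (1.72)² + (0.14)² + (-1.05)² + (0.4)² + (-2.55)²
     = 1.4884 + 0.9216 + 2.9584 + 0.0196 + 1.1025 + 0.16 + 6.5025
     = 13.153
λ·‖w‖₂² = 1.0·13.153 = 13.153

13.153


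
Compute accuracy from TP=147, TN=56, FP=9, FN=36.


Accuracy = (TP+TN)/(TP+TN+FP+FN)
= (147+56)/(248)
= 203/248 = 81.85%

81.85%


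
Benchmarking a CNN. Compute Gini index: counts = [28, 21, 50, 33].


Probabilities: [28/132, 21/132, 50/132, 33/132] ≈ [0.2121, 0.1591, 0.3788, 0.25]
Σpᵢ² = (784 + 441 + 2500 + 1089)/132² = 4814/17424
Gini = 1 - Σpᵢ² = 1 - 4814/17424 = 0.7237

0.7237


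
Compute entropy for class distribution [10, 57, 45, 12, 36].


Probabilities: [10/160, 57/160, 45/160, 12/160, 36/160] ≈ [0.0625, 0.3563, 0.2812, 0.075, 0.225]
H = -((10/160)·log₂(10/160) + (57/160)·log₂(57/160) + (45/160)·log₂(45/160) + (12/160)·log₂(12/160) + (36/160)·log₂(36/160))
  = 2.0597 bits

2.0597 bits


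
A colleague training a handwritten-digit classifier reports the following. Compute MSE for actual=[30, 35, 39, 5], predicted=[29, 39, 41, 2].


Squared errors: (30-29)²=1, (35-39)²=16, (39-41)²=4, (5-2)²=9
Sum = 30
MSE = 30/4 = 15/2

15/2


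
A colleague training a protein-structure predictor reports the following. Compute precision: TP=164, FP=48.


Precision = TP/(TP+FP)
= 164/(164+48)
= 164/212 = 77.36%

77.36%


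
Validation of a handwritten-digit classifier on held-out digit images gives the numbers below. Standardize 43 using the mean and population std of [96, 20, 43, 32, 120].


μ = 62.2, σ = 38.8453
z = (43 - 62.2)/38.8453 = -0.4943

-0.4943


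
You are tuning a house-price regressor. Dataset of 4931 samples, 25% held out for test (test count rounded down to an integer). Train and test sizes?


Test = ⌊4931·25/100⌋ = 1232
Train = 4931 - 1232 = 3699

Train: 3699, Test: 1232


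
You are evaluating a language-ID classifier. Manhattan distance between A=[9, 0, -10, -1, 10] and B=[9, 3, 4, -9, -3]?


d = |9-9| + |0-3| + |-10-4| + |-1+ 9| + |10+ 3|
  = 0 + 3 + 14 + 8 + 13
  = 38

38


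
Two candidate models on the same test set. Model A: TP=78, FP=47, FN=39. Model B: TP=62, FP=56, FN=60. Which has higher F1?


Model A: P=78/125=0.624, R=78/117=0.6667, F1=2PR/(P+R)=2TP/(2TP+FP+FN)=156/242=0.6446
Model B: P=62/118=0.5254, R=62/122=0.5082, F1=2PR/(P+R)=2TP/(2TP+FP+FN)=124/240=0.5167
0.6446 > 0.5167 → Model A

Model A


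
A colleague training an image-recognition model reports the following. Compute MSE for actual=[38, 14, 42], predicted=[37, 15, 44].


Squared errors: (38-37)²=1, (14-15)²=1, (42-44)²=4
Sum = 6
MSE = 6/3 = 2

2


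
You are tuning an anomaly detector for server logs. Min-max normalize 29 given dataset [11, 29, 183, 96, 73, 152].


min=11, max=183
(29-11)/(183-11) = 18/172 = 0.1047

0.1047


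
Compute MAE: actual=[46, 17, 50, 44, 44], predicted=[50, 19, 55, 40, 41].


Absolute errors: |46-50|=4, |17-19|=2, |50-55|=5, |44-40|=4, |44-41|=3
Sum = 18
MAE = 18/5 = 18/5

18/5


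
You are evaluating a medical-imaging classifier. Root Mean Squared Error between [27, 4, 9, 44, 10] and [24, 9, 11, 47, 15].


MSE = 72/5 = 14.4
RMSE = √(72/5) = 3.7947

3.7947


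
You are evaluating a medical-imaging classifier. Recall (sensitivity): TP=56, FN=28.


Recall = TP/(TP+FN)
= 56/(56+28)
= 56/84 = 66.67%

66.67%


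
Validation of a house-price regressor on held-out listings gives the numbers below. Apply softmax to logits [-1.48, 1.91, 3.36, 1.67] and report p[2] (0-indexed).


Exponentials: e^-1.48=0.2276, e^1.91=6.7531, e^3.36=28.7892, e^1.67=5.3122
Sum = 41.0821
Softmax = [0.0055, 0.1644, 0.7008, 0.1293]
p[2] = 28.7892/41.0821 = 0.7008

0.7008


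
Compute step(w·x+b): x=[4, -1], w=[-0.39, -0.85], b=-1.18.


z = (4)·(-0.39) + (-1)·(-0.85) - 1.18
  = -1.89
step(z) = 0 (z<0)

0


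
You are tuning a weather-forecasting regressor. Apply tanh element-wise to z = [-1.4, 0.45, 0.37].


tanh(-1.4) = -0.8854
tanh(0.45) = 0.4219
tanh(0.37) = 0.354
result = [-0.8854, 0.4219, 0.354]

[-0.8854, 0.4219, 0.354]


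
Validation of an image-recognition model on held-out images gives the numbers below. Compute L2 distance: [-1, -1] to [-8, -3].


d = √((-1+ 8)² + (-1+ 3)²)
  = √(49 + 4)
  = √53 = 7.2801

7.2801


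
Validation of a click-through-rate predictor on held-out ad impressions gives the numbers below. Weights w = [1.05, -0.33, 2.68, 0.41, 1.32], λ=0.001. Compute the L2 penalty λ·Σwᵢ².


‖w‖₂² = (1.05)² + (-0.33)² + (2.68)² + (0.41)² + (1.32)²
     = 1.1025 + 0.1089 + 7.1824 + 0.1681 + 1.7424
     = 10.3043
λ·‖w‖₂² = 0.001·10.3043 = 0.010304

0.010304


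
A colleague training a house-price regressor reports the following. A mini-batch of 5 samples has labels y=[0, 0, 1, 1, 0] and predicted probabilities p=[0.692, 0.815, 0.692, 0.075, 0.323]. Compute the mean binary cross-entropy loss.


L[0] = -ln(1-0.692) = -ln(0.308) = 1.1777
L[1] = -ln(1-0.815) = -ln(0.185) = 1.6874
L[2] = -ln(0.692) = 0.3682
L[3] = -ln(0.075) = 2.5903
L[4] = -ln(1-0.323) = -ln(0.677) = 0.3901
mean = (1.1777 + 1.6874 + 0.3682 + 2.5903 + 0.3901)/5 = 1.2427

1.2427


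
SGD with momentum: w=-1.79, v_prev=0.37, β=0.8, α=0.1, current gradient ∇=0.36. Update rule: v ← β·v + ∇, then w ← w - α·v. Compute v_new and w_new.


v_new = 0.8·0.37 + 0.36 = 0.296 + 0.36 = 0.656
w_new = -1.79 - 0.1·0.656 = -1.79 - 0.0656 = -1.8556

v_new=0.656, w_new=-1.8556


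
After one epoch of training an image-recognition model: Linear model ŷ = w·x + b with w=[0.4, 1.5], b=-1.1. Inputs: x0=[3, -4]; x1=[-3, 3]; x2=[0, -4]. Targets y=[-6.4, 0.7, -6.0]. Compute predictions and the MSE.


ŷ0 = (0.4)·(3) + (1.5)·(-4) - 1.1 = -5.9
ŷ1 = (0.4)·(-3) + (1.5)·(3) - 1.1 = 2.2
ŷ2 = (0.4)·(0) + (1.5)·(-4) - 1.1 = -7.1
errors² = [0.25, 2.25, 1.21]
MSE = 3.7100/3 = 1.2367

1.2367


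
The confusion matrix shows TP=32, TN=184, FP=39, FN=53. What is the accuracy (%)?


Accuracy = (TP+TN)/(TP+TN+FP+FN)
= (32+184)/(308)
= 216/308 = 70.13%

70.13%


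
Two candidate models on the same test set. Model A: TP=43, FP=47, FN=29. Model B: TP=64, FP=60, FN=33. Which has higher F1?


Model A: P=43/90=0.4778, R=43/72=0.5972, F1=2PR/(P+R)=2TP/(2TP+FP+FN)=86/162=0.5309
Model B: P=64/124=0.5161, R=64/97=0.6598, F1=2PR/(P+R)=2TP/(2TP+FP+FN)=128/221=0.5792
0.5309 < 0.5792 → Model B

Model B


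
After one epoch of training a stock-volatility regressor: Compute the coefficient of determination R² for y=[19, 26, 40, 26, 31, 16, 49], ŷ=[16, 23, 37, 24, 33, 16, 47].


ȳ = 29.5714
SS_res = Σ(y-ŷ)² = 39
SS_tot = Σ(y-ȳ)² = 809.71
R² = 1 - SS_res/SS_tot = 1 - 0.0482 = 0.9518

0.9518


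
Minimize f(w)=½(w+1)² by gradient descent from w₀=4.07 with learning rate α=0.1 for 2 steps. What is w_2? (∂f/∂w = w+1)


step 1: grad = 4.07+1 = 5.07; w = 4.07 - 0.1·(5.07) = 3.563
step 2: grad = 3.563+1 = 4.563; w = 3.563 - 0.1·(4.563) = 3.1067

3.1067


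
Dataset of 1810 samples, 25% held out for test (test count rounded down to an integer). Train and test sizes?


Test = ⌊1810·25/100⌋ = 452
Train = 1810 - 452 = 1358

Train: 1358, Test: 452


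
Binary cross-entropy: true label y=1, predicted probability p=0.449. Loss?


BCE = -[y·ln(p) + (1-y)·ln(1-p)]
= -1·ln(0.449) - 0
= -ln(0.449) = 0.8007

0.8007


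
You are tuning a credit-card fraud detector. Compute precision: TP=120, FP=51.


Precision = TP/(TP+FP)
= 120/(120+51)
= 120/171 = 70.18%

70.18%


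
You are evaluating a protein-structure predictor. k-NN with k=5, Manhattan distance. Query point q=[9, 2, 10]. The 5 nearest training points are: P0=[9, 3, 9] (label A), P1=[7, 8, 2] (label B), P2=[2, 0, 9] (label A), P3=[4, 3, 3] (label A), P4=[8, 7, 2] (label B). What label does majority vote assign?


d(q,P0) = 2  (label A)
d(q,P1) = 16  (label B)
d(q,P2) = 10  (label A)
d(q,P3) = 13  (label A)
d(q,P4) = 14  (label B)
Votes: A=3, B=2
Majority → A

A


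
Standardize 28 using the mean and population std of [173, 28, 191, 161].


μ = 138.25, σ = 64.5421
z = (28 - 138.25)/64.5421 = -1.7082

-1.7082


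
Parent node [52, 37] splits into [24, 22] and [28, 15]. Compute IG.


Parent = [52, 37], H_parent = 0.9794
H_left = 0.9986 (n=46), H_right = 0.933 (n=43)
H_children = (46/89)·0.9986 + (43/89)·0.933 = 0.9669
IG = 0.9794 - 0.9669 = 0.0125

0.0125


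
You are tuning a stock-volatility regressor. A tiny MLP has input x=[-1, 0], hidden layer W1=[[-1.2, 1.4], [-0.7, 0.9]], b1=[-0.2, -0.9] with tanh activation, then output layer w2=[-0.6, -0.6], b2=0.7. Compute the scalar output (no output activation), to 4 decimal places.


z1[0] = (-1.2)·(-1) + (1.4)·(0) - 0.2 = 1.0
z1[1] = (-0.7)·(-1) + (0.9)·(0) - 0.9 = -0.2
h = tanh(z1) = [0.7616, -0.1974]
output = (-0.6)·(0.7616) + (-0.6)·(-0.1974) + 0.7 = 0.3615

0.3615


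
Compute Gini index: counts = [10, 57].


Probabilities: [10/67, 57/67] ≈ [0.1493, 0.8507]
Σpᵢ² = (100 + 3249)/67² = 3349/4489
Gini = 1 - Σpᵢ² = 1 - 3349/4489 = 0.254

0.254


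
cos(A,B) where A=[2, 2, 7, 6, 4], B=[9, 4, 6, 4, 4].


A·B = 2·9 + 2·4 + 7·6 + 6·4 + 4·4 = 108
‖A‖ = √109 = 10.4403, ‖B‖ = √165 = 12.8452
cos = 108/(√109·√165) = 108/√17985 = 0.8053

0.8053


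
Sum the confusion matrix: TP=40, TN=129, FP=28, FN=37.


Total = TP + TN + FP + FN
= 40 + 129 + 28 + 37
= 234
(Predicted positive: 68, predicted negative: 166)

234


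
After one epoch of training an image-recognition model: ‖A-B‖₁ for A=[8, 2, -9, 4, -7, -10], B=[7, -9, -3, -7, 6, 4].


d = |8-7| + |2+ 9| + |-9+ 3| + |4+ 7| + |-7-6| + |-10-4|
  = 1 + 11 + 6 + 11 + 13 + 14
  = 56

56


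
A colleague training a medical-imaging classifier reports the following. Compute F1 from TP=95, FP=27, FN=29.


Precision = 95/122 = 0.7787
Recall = 95/124 = 0.7661
F1 = 2·P·R/(P+R) = 2·TP/(2·TP+FP+FN) = 190/(190+27+29) = 190/246 = 0.7724

0.7724


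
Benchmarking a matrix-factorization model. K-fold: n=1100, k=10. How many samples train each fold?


Fold size = 1100/10 = 110
Training per fold = 1100 - 110 = 990

990


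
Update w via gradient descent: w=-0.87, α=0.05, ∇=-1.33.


w_new = w - α·∇
= -0.87 - 0.05·-1.33
= -0.87 + 0.0665
= -0.8035

-0.8035


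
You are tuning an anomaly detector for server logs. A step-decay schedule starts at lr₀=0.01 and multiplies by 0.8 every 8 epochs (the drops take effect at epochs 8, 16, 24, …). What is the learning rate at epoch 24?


n_drops = ⌊24/8⌋ = 3
lr = 0.01·0.8^3 = 0.01·0.512 = 0.00512

0.00512


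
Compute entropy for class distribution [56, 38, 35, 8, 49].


Probabilities: [56/186, 38/186, 35/186, 8/186, 49/186] ≈ [0.3011, 0.2043, 0.1882, 0.043, 0.2634]
H = -((56/186)·log₂(56/186) + (38/186)·log₂(38/186) + (35/186)·log₂(35/186) + (8/186)·log₂(8/186) + (49/186)·log₂(49/186))
  = 2.1452 bits

2.1452 bits


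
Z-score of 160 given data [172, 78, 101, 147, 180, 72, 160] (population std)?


μ = 130, σ = 42.0238
z = (160 - 130)/42.0238 = 0.7139

0.7139


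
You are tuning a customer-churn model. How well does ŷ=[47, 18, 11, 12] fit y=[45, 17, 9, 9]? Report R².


ȳ = 20
SS_res = Σ(y-ŷ)² = 18
SS_tot = Σ(y-ȳ)² = 876
R² = 1 - SS_res/SS_tot = 1 - 0.0205 = 0.9795

0.9795


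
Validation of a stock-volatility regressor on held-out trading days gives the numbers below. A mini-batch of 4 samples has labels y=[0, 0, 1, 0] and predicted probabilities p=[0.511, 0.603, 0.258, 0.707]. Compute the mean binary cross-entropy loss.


L[0] = -ln(1-0.511) = -ln(0.489) = 0.7154
L[1] = -ln(1-0.603) = -ln(0.397) = 0.9238
L[2] = -ln(0.258) = 1.3548
L[3] = -ln(1-0.707) = -ln(0.293) = 1.2276
mean = (0.7154 + 0.9238 + 1.3548 + 1.2276)/4 = 1.0554

1.0554


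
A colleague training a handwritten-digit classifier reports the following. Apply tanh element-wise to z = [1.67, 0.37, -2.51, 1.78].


tanh(1.67) = 0.9316
tanh(0.37) = 0.354
tanh(-2.51) = -0.9869
tanh(1.78) = 0.9447
result = [0.9316, 0.354, -0.9869, 0.9447]

[0.9316, 0.354, -0.9869, 0.9447]


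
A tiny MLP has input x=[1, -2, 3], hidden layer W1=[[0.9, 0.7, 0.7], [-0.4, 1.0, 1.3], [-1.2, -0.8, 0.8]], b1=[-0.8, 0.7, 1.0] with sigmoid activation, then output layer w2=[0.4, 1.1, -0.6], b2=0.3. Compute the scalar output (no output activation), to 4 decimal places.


z1[0] = (0.9)·(1) + (0.7)·(-2) + (0.7)·(3) - 0.8 = 0.8
z1[1] = (-0.4)·(1) + (1.0)·(-2) + (1.3)·(3) + 0.7 = 2.2
z1[2] = (-1.2)·(1) + (-0.8)·(-2) + (0.8)·(3) + 1.0 = 3.8
h = sigmoid(z1) = [0.69, 0.9002, 0.9781]
output = (0.4)·(0.69) + (1.1)·(0.9002) + (-0.6)·(0.9781) + 0.3 = 0.9794

0.9794


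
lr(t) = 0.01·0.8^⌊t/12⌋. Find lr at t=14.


n_drops = ⌊14/12⌋ = 1
lr = 0.01·0.8^1 = 0.01·0.8 = 0.008

0.008


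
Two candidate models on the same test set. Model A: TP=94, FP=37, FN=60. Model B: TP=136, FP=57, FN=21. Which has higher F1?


Model A: P=94/131=0.7176, R=94/154=0.6104, F1=2PR/(P+R)=2TP/(2TP+FP+FN)=188/285=0.6596
Model B: P=136/193=0.7047, R=136/157=0.8662, F1=2PR/(P+R)=2TP/(2TP+FP+FN)=272/350=0.7771
0.6596 < 0.7771 → Model B

Model B


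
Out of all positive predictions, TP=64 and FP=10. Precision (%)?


Precision = TP/(TP+FP)
= 64/(64+10)
= 64/74 = 86.49%

86.49%


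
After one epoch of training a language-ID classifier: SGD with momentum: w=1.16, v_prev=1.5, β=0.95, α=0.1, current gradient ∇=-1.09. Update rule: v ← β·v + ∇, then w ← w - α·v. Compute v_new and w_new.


v_new = 0.95·1.5 - 1.09 = 1.425 - 1.09 = 0.335
w_new = 1.16 - 0.1·0.335 = 1.16 - 0.0335 = 1.1265

v_new=0.335, w_new=1.1265


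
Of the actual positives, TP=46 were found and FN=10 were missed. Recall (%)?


Recall = TP/(TP+FN)
= 46/(46+10)
= 46/56 = 82.14%

82.14%


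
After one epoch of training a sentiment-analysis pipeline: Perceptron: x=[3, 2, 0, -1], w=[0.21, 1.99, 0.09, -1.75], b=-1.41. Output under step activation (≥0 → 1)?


z = (3)·(0.21) + (2)·(1.99) + (0)·(0.09) + (-1)·(-1.75) - 1.41
  = 4.95
step(z) = 1 (z≥0)

1


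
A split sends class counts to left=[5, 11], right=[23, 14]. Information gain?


Parent = [28, 25], H_parent = 0.9977
H_left = 0.896 (n=16), H_right = 0.9569 (n=37)
H_children = (16/53)·0.896 + (37/53)·0.9569 = 0.9385
IG = 0.9977 - 0.9385 = 0.0592

0.0592


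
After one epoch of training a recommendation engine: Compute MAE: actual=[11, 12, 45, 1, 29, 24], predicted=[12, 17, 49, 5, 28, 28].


Absolute errors: |11-12|=1, |12-17|=5, |45-49|=4, |1-5|=4, |29-28|=1, |24-28|=4
Sum = 19
MAE = 19/6 = 19/6

19/6


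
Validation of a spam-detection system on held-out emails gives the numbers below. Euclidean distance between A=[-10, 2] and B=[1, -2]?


d = √((-10-1)² + (2+ 2)²)
  = √(121 + 16)
  = √137 = 11.7047

11.7047


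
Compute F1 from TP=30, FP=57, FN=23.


Precision = 30/87 = 0.3448
Recall = 30/53 = 0.566
F1 = 2·P·R/(P+R) = 2·TP/(2·TP+FP+FN) = 60/(60+57+23) = 60/140 = 0.4286

0.4286


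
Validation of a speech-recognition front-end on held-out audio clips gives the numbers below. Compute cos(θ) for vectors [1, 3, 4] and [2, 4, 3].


A·B = 1·2 + 3·4 + 4·3 = 26
‖A‖ = √26 = 5.099, ‖B‖ = √29 = 5.3852
cos = 26/(√26·√29) = 26/√754 = 0.9469

0.9469


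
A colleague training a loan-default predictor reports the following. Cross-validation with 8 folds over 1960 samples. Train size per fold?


Fold size = 1960/8 = 245
Training per fold = 1960 - 245 = 1715

1715


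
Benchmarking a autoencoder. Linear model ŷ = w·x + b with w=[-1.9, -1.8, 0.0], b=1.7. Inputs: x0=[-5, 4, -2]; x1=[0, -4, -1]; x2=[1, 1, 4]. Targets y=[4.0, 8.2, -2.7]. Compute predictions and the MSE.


ŷ0 = (-1.9)·(-5) + (-1.8)·(4) + (0.0)·(-2) + 1.7 = 4.0
ŷ1 = (-1.9)·(0) + (-1.8)·(-4) + (0.0)·(-1) + 1.7 = 8.9
ŷ2 = (-1.9)·(1) + (-1.8)·(1) + (0.0)·(4) + 1.7 = -2.0
errors² = [0.0, 0.49, 0.49]
MSE = 0.9800/3 = 0.3267

0.3267


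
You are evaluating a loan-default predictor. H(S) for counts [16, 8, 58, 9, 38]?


Probabilities: [16/129, 8/129, 58/129, 9/129, 38/129] ≈ [0.124, 0.062, 0.4496, 0.0698, 0.2946]
H = -((16/129)·log₂(16/129) + (8/129)·log₂(8/129) + (58/129)·log₂(58/129) + (9/129)·log₂(9/129) + (38/129)·log₂(38/129))
  = 1.9282 bits

1.9282 bits


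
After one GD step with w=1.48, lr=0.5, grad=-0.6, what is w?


w_new = w - α·∇
= 1.48 - 0.5·-0.6
= 1.48 + 0.3
= 1.78

1.78


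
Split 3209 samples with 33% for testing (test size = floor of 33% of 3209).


Test = ⌊3209·33/100⌋ = 1058
Train = 3209 - 1058 = 2151

Train: 2151, Test: 1058


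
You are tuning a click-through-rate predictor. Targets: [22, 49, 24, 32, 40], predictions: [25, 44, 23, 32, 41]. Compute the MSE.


Squared errors: (22-25)²=9, (49-44)²=25, (24-23)²=1, (32-32)²=0, (40-41)²=1
Sum = 36
MSE = 36/5 = 36/5

36/5


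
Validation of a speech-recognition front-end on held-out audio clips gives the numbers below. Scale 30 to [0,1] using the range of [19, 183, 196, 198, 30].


min=19, max=198
(30-19)/(198-19) = 11/179 = 0.0615

0.0615


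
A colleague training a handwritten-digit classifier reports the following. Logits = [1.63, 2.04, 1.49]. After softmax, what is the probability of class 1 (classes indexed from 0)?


Exponentials: e^1.63=5.1039, e^2.04=7.6906, e^1.49=4.4371
Sum = 17.2316
Softmax = [0.2962, 0.4463, 0.2575]
p[1] = 7.6906/17.2316 = 0.4463

0.4463


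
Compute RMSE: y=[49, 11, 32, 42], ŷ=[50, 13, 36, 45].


MSE = 30/4 = 7.5
RMSE = √(30/4) = 2.7386

2.7386


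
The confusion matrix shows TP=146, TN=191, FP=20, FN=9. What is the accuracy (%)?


Accuracy = (TP+TN)/(TP+TN+FP+FN)
= (146+191)/(366)
= 337/366 = 92.08%

92.08%


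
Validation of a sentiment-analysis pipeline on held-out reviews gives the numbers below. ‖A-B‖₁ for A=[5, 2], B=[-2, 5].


d = |5+ 2| + |2-5|
  = 7 + 3
  = 10

10


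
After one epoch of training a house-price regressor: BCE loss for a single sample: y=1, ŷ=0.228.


BCE = -[y·ln(p) + (1-y)·ln(1-p)]
= -1·ln(0.228) - 0
= -ln(0.228) = 1.4784

1.4784


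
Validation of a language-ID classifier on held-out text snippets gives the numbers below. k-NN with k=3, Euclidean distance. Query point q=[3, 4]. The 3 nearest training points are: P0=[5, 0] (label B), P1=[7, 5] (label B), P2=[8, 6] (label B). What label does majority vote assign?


d(q,P0) = 4.4721  (label B)
d(q,P1) = 4.1231  (label B)
d(q,P2) = 5.3852  (label B)
Votes: A=0, B=3
Majority → B

B


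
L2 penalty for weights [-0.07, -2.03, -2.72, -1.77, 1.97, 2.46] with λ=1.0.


‖w‖₂² = (-0.07)² + (-2.03)² + (-2.72)² + (-1.77)² + (1.97)² + (2.46)²
     = 0.0049 + 4.1209 + 7.3984 + 3.1329 + 3.8809 + 6.0516
     = 24.5896
λ·‖w‖₂² = 1.0·24.5896 = 24.5896

24.5896


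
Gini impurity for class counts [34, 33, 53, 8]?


Probabilities: [34/128, 33/128, 53/128, 8/128] ≈ [0.2656, 0.2578, 0.4141, 0.0625]
Σpᵢ² = (1156 + 1089 + 2809 + 64)/128² = 5118/16384
Gini = 1 - Σpᵢ² = 1 - 5118/16384 = 0.6876

0.6876


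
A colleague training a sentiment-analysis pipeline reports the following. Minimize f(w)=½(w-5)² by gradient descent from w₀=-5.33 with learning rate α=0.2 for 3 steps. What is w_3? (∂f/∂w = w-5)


step 1: grad = -5.33-5 = -10.33; w = -5.33 - 0.2·(-10.33) = -3.264
step 2: grad = -3.264-5 = -8.264; w = -3.264 - 0.2·(-8.264) = -1.6112
step 3: grad = -1.6112-5 = -6.6112; w = -1.6112 - 0.2·(-6.6112) = -0.28896

-0.28896


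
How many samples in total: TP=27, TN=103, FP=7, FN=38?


Total = TP + TN + FP + FN
= 27 + 103 + 7 + 38
= 175
(Predicted positive: 34, predicted negative: 141)

175


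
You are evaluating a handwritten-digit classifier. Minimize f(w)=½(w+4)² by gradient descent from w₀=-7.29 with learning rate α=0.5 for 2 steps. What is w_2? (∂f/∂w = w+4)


step 1: grad = -7.29+4 = -3.29; w = -7.29 - 0.5·(-3.29) = -5.645
step 2: grad = -5.645+4 = -1.645; w = -5.645 - 0.5·(-1.645) = -4.8225

-4.8225


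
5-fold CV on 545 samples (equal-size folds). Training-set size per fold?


Fold size = 545/5 = 109
Training per fold = 545 - 109 = 436

436


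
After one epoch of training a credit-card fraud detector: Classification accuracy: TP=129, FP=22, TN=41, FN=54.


Accuracy = (TP+TN)/(TP+TN+FP+FN)
= (129+41)/(246)
= 170/246 = 69.11%

69.11%


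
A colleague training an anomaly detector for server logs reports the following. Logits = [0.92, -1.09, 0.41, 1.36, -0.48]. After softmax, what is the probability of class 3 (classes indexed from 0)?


Exponentials: e^0.92=2.5093, e^-1.09=0.3362, e^0.41=1.5068, e^1.36=3.8962, e^-0.48=0.6188
Sum = 8.8673
Softmax = [0.283, 0.0379, 0.1699, 0.4394, 0.0698]
p[3] = 3.8962/8.8673 = 0.4394

0.4394


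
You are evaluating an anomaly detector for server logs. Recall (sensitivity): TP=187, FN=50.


Recall = TP/(TP+FN)
= 187/(187+50)
= 187/237 = 78.9%

78.9%


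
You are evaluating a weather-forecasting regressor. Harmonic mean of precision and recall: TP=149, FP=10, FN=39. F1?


Precision = 149/159 = 0.9371
Recall = 149/188 = 0.7926
F1 = 2·P·R/(P+R) = 2·TP/(2·TP+FP+FN) = 298/(298+10+39) = 298/347 = 0.8588

0.8588


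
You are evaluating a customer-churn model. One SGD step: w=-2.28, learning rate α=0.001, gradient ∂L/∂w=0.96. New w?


w_new = w - α·∇
= -2.28 - 0.001·0.96
= -2.28 - 0.00096
= -2.28096

-2.28096


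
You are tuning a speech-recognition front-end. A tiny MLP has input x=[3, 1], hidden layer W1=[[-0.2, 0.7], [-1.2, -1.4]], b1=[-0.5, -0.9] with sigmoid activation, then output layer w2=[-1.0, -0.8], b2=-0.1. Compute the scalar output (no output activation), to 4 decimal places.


z1[0] = (-0.2)·(3) + (0.7)·(1) - 0.5 = -0.4
z1[1] = (-1.2)·(3) + (-1.4)·(1) - 0.9 = -5.9
h = sigmoid(z1) = [0.4013, 0.0027]
output = (-1.0)·(0.4013) + (-0.8)·(0.0027) - 0.1 = -0.5035

-0.5035


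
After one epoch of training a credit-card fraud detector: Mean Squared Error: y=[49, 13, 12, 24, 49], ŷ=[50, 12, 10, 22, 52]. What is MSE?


Squared errors: (49-50)²=1, (13-12)²=1, (12-10)²=4, (24-22)²=4, (49-52)²=9
Sum = 19
MSE = 19/5 = 19/5

19/5


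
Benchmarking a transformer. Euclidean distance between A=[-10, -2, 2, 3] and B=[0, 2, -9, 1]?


d = √((-10-0)² + (-2-2)² + (2+ 9)² + (3-1)²)
  = √(100 + 16 + 121 + 4)
  = √241 = 15.5242

15.5242


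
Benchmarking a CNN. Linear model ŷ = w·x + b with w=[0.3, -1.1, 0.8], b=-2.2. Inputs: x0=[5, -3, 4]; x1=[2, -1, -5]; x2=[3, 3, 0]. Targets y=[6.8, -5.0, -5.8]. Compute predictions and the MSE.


ŷ0 = (0.3)·(5) + (-1.1)·(-3) + (0.8)·(4) - 2.2 = 5.8
ŷ1 = (0.3)·(2) + (-1.1)·(-1) + (0.8)·(-5) - 2.2 = -4.5
ŷ2 = (0.3)·(3) + (-1.1)·(3) + (0.8)·(0) - 2.2 = -4.6
errors² = [1.0, 0.25, 1.44]
MSE = 2.6900/3 = 0.8967

0.8967


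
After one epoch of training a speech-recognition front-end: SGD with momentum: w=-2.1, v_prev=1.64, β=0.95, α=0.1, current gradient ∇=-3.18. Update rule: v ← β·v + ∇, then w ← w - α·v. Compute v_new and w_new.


v_new = 0.95·1.64 - 3.18 = 1.558 - 3.18 = -1.622
w_new = -2.1 - 0.1·-1.622 = -2.1 + 0.1622 = -1.9378

v_new=-1.622, w_new=-1.9378


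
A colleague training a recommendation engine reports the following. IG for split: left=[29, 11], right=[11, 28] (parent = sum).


Parent = [40, 39], H_parent = 0.9999
H_left = 0.8485 (n=40), H_right = 0.8582 (n=39)
H_children = (40/79)·0.8485 + (39/79)·0.8582 = 0.8533
IG = 0.9999 - 0.8533 = 0.1466

0.1466


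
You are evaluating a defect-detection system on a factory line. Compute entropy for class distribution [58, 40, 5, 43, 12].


Probabilities: [58/158, 40/158, 5/158, 43/158, 12/158] ≈ [0.3671, 0.2532, 0.0316, 0.2722, 0.0759]
H = -((58/158)·log₂(58/158) + (40/158)·log₂(40/158) + (5/158)·log₂(5/158) + (43/158)·log₂(43/158) + (12/158)·log₂(12/158))
  = 1.9835 bits

1.9835 bits


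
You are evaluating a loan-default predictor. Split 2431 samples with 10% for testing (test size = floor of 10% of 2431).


Test = ⌊2431·10/100⌋ = 243
Train = 2431 - 243 = 2188

Train: 2188, Test: 243


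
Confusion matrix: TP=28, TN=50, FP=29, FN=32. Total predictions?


Total = TP + TN + FP + FN
= 28 + 50 + 29 + 32
= 139
(Predicted positive: 57, predicted negative: 82)

139


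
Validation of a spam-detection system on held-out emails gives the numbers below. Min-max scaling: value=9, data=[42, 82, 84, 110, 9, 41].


min=9, max=110
(9-9)/(110-9) = 0/101 = 0.0

0.0


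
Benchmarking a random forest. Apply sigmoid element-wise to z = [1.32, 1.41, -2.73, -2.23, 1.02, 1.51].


σ(1.32) = 1/(1+e^-1.32) = 0.7892
σ(1.41) = 1/(1+e^-1.41) = 0.8038
σ(-2.73) = 1/(1+e^2.73) = 0.0612
σ(-2.23) = 1/(1+e^2.23) = 0.0971
σ(1.02) = 1/(1+e^-1.02) = 0.735
σ(1.51) = 1/(1+e^-1.51) = 0.8191
result = [0.7892, 0.8038, 0.0612, 0.0971, 0.735, 0.8191]

[0.7892, 0.8038, 0.0612, 0.0971, 0.735, 0.8191]


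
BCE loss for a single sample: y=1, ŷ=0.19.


BCE = -[y·ln(p) + (1-y)·ln(1-p)]
= -1·ln(0.19) - 0
= -ln(0.19) = 1.6607

1.6607


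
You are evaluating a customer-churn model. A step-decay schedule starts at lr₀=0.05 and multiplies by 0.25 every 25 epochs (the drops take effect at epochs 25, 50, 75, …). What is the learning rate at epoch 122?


n_drops = ⌊122/25⌋ = 4
lr = 0.05·0.25^4 = 0.05·0.00390625 = 0.0001953125

0.0001953125


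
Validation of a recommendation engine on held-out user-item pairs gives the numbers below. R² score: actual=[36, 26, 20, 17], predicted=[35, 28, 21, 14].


ȳ = 24.75
SS_res = Σ(y-ŷ)² = 15
SS_tot = Σ(y-ȳ)² = 210.75
R² = 1 - SS_res/SS_tot = 1 - 0.0712 = 0.9288

0.9288


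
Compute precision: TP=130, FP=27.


Precision = TP/(TP+FP)
= 130/(130+27)
= 130/157 = 82.8%

82.8%


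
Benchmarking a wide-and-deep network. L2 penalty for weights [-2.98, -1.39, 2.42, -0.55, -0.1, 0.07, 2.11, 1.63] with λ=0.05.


‖w‖₂² = (-2.98)² + (-1.39)² + (2.42)² + (-0.55)² + (-0.1)² + (0.07)² + (2.11)² + (1.63)²
     = 8.8804 + 1.9321 + 5.8564 + 0.3025 + 0.01 + 0.0049 + 4.4521 + 2.6569
     = 24.0953
λ·‖w‖₂² = 0.05·24.0953 = 1.204765

1.204765


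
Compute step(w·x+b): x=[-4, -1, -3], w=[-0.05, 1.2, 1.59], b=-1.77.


z = (-4)·(-0.05) + (-1)·(1.2) + (-3)·(1.59) - 1.77
  = -7.54
step(z) = 0 (z<0)

0


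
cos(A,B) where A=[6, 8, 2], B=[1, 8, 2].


A·B = 6·1 + 8·8 + 2·2 = 74
‖A‖ = √104 = 10.198, ‖B‖ = √69 = 8.3066
cos = 74/(√104·√69) = 74/√7176 = 0.8736

0.8736


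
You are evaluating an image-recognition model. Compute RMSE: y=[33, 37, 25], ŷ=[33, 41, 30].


MSE = 41/3 = 13.6667
RMSE = √(41/3) = 3.6968

3.6968


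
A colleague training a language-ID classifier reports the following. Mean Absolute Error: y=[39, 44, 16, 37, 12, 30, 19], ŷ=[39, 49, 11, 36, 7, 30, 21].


Absolute errors: |39-39|=0, |44-49|=5, |16-11|=5, |37-36|=1, |12-7|=5, |30-30|=0, |19-21|=2
Sum = 18
MAE = 18/7 = 18/7

18/7


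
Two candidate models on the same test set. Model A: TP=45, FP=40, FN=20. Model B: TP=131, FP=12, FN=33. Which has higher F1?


Model A: P=45/85=0.5294, R=45/65=0.6923, F1=2PR/(P+R)=2TP/(2TP+FP+FN)=90/150=0.6
Model B: P=131/143=0.9161, R=131/164=0.7988, F1=2PR/(P+R)=2TP/(2TP+FP+FN)=262/307=0.8534
0.6 < 0.8534 → Model B

Model B


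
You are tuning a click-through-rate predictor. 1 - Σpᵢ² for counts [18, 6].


Probabilities: [18/24, 6/24] ≈ [0.75, 0.25]
Σpᵢ² = (324 + 36)/24² = 360/576
Gini = 1 - Σpᵢ² = 1 - 360/576 = 0.375

0.375


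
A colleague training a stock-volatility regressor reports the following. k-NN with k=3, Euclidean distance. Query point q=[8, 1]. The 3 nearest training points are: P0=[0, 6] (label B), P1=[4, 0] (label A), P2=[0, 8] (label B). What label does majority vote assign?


d(q,P0) = 9.434  (label B)
d(q,P1) = 4.1231  (label A)
d(q,P2) = 10.6301  (label B)
Votes: A=1, B=2
Majority → B

B


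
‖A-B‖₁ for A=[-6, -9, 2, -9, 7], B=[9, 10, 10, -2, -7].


d = |-6-9| + |-9-10| + |2-10| + |-9+ 2| + |7+ 7|
  = 15 + 19 + 8 + 7 + 14
  = 63

63


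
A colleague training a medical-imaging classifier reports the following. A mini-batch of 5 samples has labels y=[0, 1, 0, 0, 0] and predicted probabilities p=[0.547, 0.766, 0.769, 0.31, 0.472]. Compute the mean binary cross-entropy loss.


L[0] = -ln(1-0.547) = -ln(0.453) = 0.7919
L[1] = -ln(0.766) = 0.2666
L[2] = -ln(1-0.769) = -ln(0.231) = 1.4653
L[3] = -ln(1-0.31) = -ln(0.69) = 0.3711
L[4] = -ln(1-0.472) = -ln(0.528) = 0.6387
mean = (0.7919 + 0.2666 + 1.4653 + 0.3711 + 0.6387)/5 = 0.7067

0.7067
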